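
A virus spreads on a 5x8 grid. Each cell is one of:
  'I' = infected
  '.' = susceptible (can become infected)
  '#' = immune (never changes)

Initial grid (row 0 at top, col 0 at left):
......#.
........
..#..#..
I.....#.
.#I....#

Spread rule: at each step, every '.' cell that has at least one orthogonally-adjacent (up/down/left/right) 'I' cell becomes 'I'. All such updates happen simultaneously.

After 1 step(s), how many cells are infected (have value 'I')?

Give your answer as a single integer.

Answer: 7

Derivation:
Step 0 (initial): 2 infected
Step 1: +5 new -> 7 infected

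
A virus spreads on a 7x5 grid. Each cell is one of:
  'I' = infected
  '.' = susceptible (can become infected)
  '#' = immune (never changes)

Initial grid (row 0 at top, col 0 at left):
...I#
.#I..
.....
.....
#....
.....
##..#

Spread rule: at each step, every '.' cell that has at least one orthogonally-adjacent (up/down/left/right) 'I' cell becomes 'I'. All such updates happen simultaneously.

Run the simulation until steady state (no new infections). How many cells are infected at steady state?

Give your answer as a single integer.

Step 0 (initial): 2 infected
Step 1: +3 new -> 5 infected
Step 2: +5 new -> 10 infected
Step 3: +6 new -> 16 infected
Step 4: +6 new -> 22 infected
Step 5: +4 new -> 26 infected
Step 6: +3 new -> 29 infected
Step 7: +0 new -> 29 infected

Answer: 29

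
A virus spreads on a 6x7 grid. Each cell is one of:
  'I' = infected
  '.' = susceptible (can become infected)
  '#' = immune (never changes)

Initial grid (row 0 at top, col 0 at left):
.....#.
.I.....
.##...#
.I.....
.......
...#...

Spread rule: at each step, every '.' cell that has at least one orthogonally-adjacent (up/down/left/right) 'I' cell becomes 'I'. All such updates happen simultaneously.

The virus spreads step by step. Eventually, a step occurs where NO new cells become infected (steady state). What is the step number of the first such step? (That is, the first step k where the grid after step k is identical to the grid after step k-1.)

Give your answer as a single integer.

Answer: 8

Derivation:
Step 0 (initial): 2 infected
Step 1: +6 new -> 8 infected
Step 2: +8 new -> 16 infected
Step 3: +7 new -> 23 infected
Step 4: +5 new -> 28 infected
Step 5: +5 new -> 33 infected
Step 6: +3 new -> 36 infected
Step 7: +1 new -> 37 infected
Step 8: +0 new -> 37 infected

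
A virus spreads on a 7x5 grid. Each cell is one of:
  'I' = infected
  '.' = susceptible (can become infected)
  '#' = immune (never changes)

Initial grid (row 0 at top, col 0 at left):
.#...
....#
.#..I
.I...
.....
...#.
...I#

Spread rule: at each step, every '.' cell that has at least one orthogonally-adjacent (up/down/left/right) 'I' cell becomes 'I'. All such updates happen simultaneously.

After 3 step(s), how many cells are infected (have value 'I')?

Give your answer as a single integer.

Answer: 26

Derivation:
Step 0 (initial): 3 infected
Step 1: +6 new -> 9 infected
Step 2: +10 new -> 19 infected
Step 3: +7 new -> 26 infected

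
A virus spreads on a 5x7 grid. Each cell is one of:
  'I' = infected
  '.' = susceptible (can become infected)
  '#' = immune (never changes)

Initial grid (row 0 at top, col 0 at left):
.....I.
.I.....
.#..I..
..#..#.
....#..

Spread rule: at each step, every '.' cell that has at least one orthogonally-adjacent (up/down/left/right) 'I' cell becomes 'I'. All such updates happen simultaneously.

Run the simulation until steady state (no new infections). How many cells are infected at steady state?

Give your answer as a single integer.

Step 0 (initial): 3 infected
Step 1: +10 new -> 13 infected
Step 2: +9 new -> 22 infected
Step 3: +3 new -> 25 infected
Step 4: +4 new -> 29 infected
Step 5: +2 new -> 31 infected
Step 6: +0 new -> 31 infected

Answer: 31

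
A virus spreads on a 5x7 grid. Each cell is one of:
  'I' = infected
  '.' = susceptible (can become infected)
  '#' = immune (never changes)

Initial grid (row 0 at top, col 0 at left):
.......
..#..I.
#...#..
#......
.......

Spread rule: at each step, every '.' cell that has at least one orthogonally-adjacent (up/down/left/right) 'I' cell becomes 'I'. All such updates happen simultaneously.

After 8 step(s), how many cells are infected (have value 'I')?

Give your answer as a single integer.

Step 0 (initial): 1 infected
Step 1: +4 new -> 5 infected
Step 2: +5 new -> 10 infected
Step 3: +5 new -> 15 infected
Step 4: +5 new -> 20 infected
Step 5: +4 new -> 24 infected
Step 6: +4 new -> 28 infected
Step 7: +2 new -> 30 infected
Step 8: +1 new -> 31 infected

Answer: 31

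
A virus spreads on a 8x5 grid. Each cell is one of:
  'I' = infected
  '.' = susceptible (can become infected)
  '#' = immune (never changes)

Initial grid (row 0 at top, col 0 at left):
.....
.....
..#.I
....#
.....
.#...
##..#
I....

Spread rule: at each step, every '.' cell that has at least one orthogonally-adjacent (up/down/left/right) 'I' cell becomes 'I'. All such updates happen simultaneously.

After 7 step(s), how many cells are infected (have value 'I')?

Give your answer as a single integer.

Step 0 (initial): 2 infected
Step 1: +3 new -> 5 infected
Step 2: +4 new -> 9 infected
Step 3: +6 new -> 15 infected
Step 4: +9 new -> 24 infected
Step 5: +6 new -> 30 infected
Step 6: +3 new -> 33 infected
Step 7: +1 new -> 34 infected

Answer: 34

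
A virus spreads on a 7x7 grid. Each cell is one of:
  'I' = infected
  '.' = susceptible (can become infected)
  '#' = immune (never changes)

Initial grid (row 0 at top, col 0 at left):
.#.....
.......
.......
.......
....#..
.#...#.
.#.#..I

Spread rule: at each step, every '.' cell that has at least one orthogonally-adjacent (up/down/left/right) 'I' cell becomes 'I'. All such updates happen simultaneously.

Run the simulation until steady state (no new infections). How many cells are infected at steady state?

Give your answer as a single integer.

Step 0 (initial): 1 infected
Step 1: +2 new -> 3 infected
Step 2: +2 new -> 5 infected
Step 3: +3 new -> 8 infected
Step 4: +3 new -> 11 infected
Step 5: +5 new -> 16 infected
Step 6: +6 new -> 22 infected
Step 7: +5 new -> 27 infected
Step 8: +5 new -> 32 infected
Step 9: +5 new -> 37 infected
Step 10: +4 new -> 41 infected
Step 11: +1 new -> 42 infected
Step 12: +1 new -> 43 infected
Step 13: +0 new -> 43 infected

Answer: 43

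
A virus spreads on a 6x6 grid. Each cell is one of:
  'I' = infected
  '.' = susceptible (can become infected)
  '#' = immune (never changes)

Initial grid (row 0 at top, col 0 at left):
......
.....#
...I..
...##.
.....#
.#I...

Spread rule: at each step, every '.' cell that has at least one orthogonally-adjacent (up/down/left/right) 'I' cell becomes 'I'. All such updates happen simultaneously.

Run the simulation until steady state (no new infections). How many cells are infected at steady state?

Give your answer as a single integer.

Step 0 (initial): 2 infected
Step 1: +5 new -> 7 infected
Step 2: +9 new -> 16 infected
Step 3: +9 new -> 25 infected
Step 4: +5 new -> 30 infected
Step 5: +1 new -> 31 infected
Step 6: +0 new -> 31 infected

Answer: 31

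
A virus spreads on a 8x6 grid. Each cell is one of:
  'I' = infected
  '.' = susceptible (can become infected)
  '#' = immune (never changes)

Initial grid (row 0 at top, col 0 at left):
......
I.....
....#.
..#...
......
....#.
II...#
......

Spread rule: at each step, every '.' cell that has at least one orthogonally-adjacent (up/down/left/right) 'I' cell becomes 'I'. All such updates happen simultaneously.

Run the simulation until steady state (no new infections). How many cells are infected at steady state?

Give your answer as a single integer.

Answer: 44

Derivation:
Step 0 (initial): 3 infected
Step 1: +8 new -> 11 infected
Step 2: +9 new -> 20 infected
Step 3: +8 new -> 28 infected
Step 4: +5 new -> 33 infected
Step 5: +5 new -> 38 infected
Step 6: +4 new -> 42 infected
Step 7: +2 new -> 44 infected
Step 8: +0 new -> 44 infected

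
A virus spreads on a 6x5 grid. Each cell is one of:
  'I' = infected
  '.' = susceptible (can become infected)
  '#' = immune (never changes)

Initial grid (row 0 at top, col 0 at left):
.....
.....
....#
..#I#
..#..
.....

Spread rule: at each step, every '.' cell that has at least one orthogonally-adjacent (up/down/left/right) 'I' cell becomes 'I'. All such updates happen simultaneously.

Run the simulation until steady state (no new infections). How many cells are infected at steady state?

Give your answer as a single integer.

Step 0 (initial): 1 infected
Step 1: +2 new -> 3 infected
Step 2: +4 new -> 7 infected
Step 3: +6 new -> 13 infected
Step 4: +6 new -> 19 infected
Step 5: +5 new -> 24 infected
Step 6: +2 new -> 26 infected
Step 7: +0 new -> 26 infected

Answer: 26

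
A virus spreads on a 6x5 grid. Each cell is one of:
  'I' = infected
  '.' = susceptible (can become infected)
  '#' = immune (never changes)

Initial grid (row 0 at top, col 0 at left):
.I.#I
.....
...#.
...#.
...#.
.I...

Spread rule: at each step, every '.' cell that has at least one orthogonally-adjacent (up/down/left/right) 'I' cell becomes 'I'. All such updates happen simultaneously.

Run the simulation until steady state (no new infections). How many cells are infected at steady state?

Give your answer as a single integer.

Answer: 26

Derivation:
Step 0 (initial): 3 infected
Step 1: +7 new -> 10 infected
Step 2: +9 new -> 19 infected
Step 3: +6 new -> 25 infected
Step 4: +1 new -> 26 infected
Step 5: +0 new -> 26 infected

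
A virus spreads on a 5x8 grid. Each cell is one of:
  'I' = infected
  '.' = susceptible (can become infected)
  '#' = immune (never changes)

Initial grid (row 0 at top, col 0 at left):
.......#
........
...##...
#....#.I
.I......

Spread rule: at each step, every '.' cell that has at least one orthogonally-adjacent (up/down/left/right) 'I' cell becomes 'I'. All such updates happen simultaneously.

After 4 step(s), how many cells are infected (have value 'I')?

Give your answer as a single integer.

Answer: 28

Derivation:
Step 0 (initial): 2 infected
Step 1: +6 new -> 8 infected
Step 2: +6 new -> 14 infected
Step 3: +8 new -> 22 infected
Step 4: +6 new -> 28 infected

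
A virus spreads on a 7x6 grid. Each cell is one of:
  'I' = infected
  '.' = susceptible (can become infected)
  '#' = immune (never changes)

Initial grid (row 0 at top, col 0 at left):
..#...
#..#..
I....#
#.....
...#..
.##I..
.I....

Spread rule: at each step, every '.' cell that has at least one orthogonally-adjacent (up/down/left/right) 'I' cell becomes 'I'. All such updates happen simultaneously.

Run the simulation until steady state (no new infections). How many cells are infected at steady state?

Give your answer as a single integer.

Answer: 34

Derivation:
Step 0 (initial): 3 infected
Step 1: +5 new -> 8 infected
Step 2: +7 new -> 15 infected
Step 3: +9 new -> 24 infected
Step 4: +5 new -> 29 infected
Step 5: +1 new -> 30 infected
Step 6: +2 new -> 32 infected
Step 7: +2 new -> 34 infected
Step 8: +0 new -> 34 infected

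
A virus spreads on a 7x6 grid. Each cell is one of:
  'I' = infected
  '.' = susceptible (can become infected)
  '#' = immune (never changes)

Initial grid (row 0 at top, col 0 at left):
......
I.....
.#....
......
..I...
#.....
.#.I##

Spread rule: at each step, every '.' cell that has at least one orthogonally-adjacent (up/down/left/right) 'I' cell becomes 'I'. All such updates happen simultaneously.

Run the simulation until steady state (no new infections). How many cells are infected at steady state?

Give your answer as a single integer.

Answer: 36

Derivation:
Step 0 (initial): 3 infected
Step 1: +9 new -> 12 infected
Step 2: +10 new -> 22 infected
Step 3: +6 new -> 28 infected
Step 4: +4 new -> 32 infected
Step 5: +3 new -> 35 infected
Step 6: +1 new -> 36 infected
Step 7: +0 new -> 36 infected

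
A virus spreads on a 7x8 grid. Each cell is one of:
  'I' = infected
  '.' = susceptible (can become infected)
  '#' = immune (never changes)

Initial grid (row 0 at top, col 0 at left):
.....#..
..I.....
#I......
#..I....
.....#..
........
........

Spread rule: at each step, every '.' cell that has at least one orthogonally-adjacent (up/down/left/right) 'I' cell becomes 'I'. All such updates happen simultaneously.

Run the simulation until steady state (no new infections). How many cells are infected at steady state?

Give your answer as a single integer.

Step 0 (initial): 3 infected
Step 1: +9 new -> 12 infected
Step 2: +10 new -> 22 infected
Step 3: +10 new -> 32 infected
Step 4: +9 new -> 41 infected
Step 5: +7 new -> 48 infected
Step 6: +3 new -> 51 infected
Step 7: +1 new -> 52 infected
Step 8: +0 new -> 52 infected

Answer: 52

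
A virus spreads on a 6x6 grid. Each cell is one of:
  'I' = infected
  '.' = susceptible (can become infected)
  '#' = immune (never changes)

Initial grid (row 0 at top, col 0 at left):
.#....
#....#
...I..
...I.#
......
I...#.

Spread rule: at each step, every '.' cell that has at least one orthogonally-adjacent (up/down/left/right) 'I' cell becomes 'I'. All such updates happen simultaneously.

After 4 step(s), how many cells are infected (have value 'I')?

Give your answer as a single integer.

Answer: 30

Derivation:
Step 0 (initial): 3 infected
Step 1: +8 new -> 11 infected
Step 2: +12 new -> 23 infected
Step 3: +5 new -> 28 infected
Step 4: +2 new -> 30 infected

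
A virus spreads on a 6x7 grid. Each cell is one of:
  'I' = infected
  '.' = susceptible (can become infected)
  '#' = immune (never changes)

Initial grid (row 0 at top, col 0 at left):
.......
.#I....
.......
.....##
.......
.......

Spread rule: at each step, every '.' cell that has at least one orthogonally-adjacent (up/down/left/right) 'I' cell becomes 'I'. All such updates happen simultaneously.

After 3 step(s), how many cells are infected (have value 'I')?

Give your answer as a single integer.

Answer: 18

Derivation:
Step 0 (initial): 1 infected
Step 1: +3 new -> 4 infected
Step 2: +6 new -> 10 infected
Step 3: +8 new -> 18 infected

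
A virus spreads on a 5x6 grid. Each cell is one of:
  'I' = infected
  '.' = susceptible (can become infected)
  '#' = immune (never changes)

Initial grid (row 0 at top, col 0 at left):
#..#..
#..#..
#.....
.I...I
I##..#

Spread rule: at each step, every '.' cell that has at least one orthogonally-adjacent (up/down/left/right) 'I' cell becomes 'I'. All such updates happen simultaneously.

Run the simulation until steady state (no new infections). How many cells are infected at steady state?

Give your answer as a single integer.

Step 0 (initial): 3 infected
Step 1: +5 new -> 8 infected
Step 2: +6 new -> 14 infected
Step 3: +6 new -> 20 infected
Step 4: +2 new -> 22 infected
Step 5: +0 new -> 22 infected

Answer: 22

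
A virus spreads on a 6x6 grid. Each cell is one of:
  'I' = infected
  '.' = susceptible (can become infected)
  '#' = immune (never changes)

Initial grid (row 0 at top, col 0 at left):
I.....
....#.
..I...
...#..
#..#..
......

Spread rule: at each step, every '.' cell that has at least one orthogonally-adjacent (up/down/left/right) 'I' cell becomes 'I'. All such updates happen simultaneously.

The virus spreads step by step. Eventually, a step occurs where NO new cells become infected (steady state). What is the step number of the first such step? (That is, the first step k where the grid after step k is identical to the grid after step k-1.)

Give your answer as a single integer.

Answer: 7

Derivation:
Step 0 (initial): 2 infected
Step 1: +6 new -> 8 infected
Step 2: +7 new -> 15 infected
Step 3: +6 new -> 21 infected
Step 4: +6 new -> 27 infected
Step 5: +4 new -> 31 infected
Step 6: +1 new -> 32 infected
Step 7: +0 new -> 32 infected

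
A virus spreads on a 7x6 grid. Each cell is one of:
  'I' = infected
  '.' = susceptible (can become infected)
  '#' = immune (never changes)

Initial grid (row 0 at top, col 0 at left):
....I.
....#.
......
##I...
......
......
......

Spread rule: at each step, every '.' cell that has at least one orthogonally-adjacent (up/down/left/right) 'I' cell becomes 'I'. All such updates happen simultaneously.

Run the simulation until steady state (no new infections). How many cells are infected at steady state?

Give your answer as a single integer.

Answer: 39

Derivation:
Step 0 (initial): 2 infected
Step 1: +5 new -> 7 infected
Step 2: +10 new -> 17 infected
Step 3: +11 new -> 28 infected
Step 4: +7 new -> 35 infected
Step 5: +3 new -> 38 infected
Step 6: +1 new -> 39 infected
Step 7: +0 new -> 39 infected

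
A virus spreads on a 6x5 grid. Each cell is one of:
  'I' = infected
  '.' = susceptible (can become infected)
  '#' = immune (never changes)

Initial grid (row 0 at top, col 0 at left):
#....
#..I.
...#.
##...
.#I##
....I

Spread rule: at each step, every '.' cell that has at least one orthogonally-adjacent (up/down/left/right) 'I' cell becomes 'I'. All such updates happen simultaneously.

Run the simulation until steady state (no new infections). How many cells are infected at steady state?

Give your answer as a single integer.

Step 0 (initial): 3 infected
Step 1: +6 new -> 9 infected
Step 2: +7 new -> 16 infected
Step 3: +4 new -> 20 infected
Step 4: +2 new -> 22 infected
Step 5: +0 new -> 22 infected

Answer: 22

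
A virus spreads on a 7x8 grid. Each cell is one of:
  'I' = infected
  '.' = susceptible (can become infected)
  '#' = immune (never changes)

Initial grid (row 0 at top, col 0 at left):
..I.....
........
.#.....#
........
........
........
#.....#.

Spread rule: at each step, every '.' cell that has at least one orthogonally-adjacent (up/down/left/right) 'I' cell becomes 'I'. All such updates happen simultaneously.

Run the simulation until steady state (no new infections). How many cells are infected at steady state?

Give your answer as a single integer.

Step 0 (initial): 1 infected
Step 1: +3 new -> 4 infected
Step 2: +5 new -> 9 infected
Step 3: +5 new -> 14 infected
Step 4: +7 new -> 21 infected
Step 5: +8 new -> 29 infected
Step 6: +8 new -> 37 infected
Step 7: +6 new -> 43 infected
Step 8: +4 new -> 47 infected
Step 9: +3 new -> 50 infected
Step 10: +1 new -> 51 infected
Step 11: +1 new -> 52 infected
Step 12: +0 new -> 52 infected

Answer: 52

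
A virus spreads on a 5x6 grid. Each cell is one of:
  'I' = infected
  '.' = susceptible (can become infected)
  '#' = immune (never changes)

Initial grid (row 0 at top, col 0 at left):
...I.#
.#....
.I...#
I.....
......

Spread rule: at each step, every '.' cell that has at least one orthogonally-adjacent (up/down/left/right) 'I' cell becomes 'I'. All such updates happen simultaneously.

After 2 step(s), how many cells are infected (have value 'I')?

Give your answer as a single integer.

Answer: 17

Derivation:
Step 0 (initial): 3 infected
Step 1: +7 new -> 10 infected
Step 2: +7 new -> 17 infected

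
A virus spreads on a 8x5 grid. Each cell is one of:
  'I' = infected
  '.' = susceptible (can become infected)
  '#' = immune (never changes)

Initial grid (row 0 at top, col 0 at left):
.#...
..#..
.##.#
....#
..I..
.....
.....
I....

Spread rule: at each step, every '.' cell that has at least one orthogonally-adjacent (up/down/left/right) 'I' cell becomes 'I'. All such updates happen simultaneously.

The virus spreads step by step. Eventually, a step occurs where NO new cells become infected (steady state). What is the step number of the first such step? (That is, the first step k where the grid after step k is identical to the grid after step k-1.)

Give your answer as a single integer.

Step 0 (initial): 2 infected
Step 1: +6 new -> 8 infected
Step 2: +10 new -> 18 infected
Step 3: +5 new -> 23 infected
Step 4: +4 new -> 27 infected
Step 5: +3 new -> 30 infected
Step 6: +4 new -> 34 infected
Step 7: +0 new -> 34 infected

Answer: 7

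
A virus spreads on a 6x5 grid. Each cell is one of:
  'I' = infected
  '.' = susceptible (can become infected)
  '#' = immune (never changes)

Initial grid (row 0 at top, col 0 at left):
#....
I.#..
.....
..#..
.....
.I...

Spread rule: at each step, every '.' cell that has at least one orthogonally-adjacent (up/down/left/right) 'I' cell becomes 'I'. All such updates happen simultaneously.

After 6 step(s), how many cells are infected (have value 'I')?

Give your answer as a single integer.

Answer: 27

Derivation:
Step 0 (initial): 2 infected
Step 1: +5 new -> 7 infected
Step 2: +7 new -> 14 infected
Step 3: +4 new -> 18 infected
Step 4: +4 new -> 22 infected
Step 5: +4 new -> 26 infected
Step 6: +1 new -> 27 infected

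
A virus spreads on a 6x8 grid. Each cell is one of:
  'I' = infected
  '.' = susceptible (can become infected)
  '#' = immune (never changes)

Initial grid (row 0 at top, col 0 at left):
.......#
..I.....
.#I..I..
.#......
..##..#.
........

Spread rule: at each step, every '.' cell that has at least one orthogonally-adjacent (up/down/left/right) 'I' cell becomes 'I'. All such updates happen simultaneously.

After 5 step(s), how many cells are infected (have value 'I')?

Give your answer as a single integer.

Answer: 38

Derivation:
Step 0 (initial): 3 infected
Step 1: +9 new -> 12 infected
Step 2: +11 new -> 23 infected
Step 3: +8 new -> 31 infected
Step 4: +4 new -> 35 infected
Step 5: +3 new -> 38 infected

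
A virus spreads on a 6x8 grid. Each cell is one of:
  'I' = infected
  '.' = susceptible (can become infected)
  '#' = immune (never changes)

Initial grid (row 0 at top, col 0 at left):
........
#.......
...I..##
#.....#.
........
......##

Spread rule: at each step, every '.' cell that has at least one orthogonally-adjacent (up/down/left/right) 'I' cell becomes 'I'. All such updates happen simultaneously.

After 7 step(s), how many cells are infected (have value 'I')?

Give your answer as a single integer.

Step 0 (initial): 1 infected
Step 1: +4 new -> 5 infected
Step 2: +8 new -> 13 infected
Step 3: +10 new -> 23 infected
Step 4: +7 new -> 30 infected
Step 5: +7 new -> 37 infected
Step 6: +3 new -> 40 infected
Step 7: +1 new -> 41 infected

Answer: 41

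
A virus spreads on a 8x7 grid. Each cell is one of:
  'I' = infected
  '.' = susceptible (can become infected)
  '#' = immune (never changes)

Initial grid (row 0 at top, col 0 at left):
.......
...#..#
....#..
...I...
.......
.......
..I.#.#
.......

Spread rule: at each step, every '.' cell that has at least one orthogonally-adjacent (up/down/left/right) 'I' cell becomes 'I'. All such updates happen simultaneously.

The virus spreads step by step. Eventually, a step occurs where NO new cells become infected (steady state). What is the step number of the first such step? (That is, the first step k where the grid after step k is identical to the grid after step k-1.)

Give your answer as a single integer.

Step 0 (initial): 2 infected
Step 1: +8 new -> 10 infected
Step 2: +10 new -> 20 infected
Step 3: +11 new -> 31 infected
Step 4: +9 new -> 40 infected
Step 5: +8 new -> 48 infected
Step 6: +3 new -> 51 infected
Step 7: +0 new -> 51 infected

Answer: 7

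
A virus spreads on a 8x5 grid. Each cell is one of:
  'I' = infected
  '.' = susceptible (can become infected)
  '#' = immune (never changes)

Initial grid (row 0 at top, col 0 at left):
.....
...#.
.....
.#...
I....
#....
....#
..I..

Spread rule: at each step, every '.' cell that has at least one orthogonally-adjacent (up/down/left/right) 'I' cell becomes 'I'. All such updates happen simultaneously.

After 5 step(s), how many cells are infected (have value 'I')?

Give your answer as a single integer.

Step 0 (initial): 2 infected
Step 1: +5 new -> 7 infected
Step 2: +8 new -> 15 infected
Step 3: +6 new -> 21 infected
Step 4: +6 new -> 27 infected
Step 5: +4 new -> 31 infected

Answer: 31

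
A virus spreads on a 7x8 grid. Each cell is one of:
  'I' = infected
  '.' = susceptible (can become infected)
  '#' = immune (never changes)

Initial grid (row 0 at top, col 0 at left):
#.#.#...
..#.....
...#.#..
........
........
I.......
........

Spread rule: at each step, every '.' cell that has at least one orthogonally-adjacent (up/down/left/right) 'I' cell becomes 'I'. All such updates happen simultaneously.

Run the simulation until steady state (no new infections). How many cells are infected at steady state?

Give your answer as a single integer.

Step 0 (initial): 1 infected
Step 1: +3 new -> 4 infected
Step 2: +4 new -> 8 infected
Step 3: +5 new -> 13 infected
Step 4: +6 new -> 19 infected
Step 5: +6 new -> 25 infected
Step 6: +5 new -> 30 infected
Step 7: +5 new -> 35 infected
Step 8: +4 new -> 39 infected
Step 9: +4 new -> 43 infected
Step 10: +4 new -> 47 infected
Step 11: +2 new -> 49 infected
Step 12: +1 new -> 50 infected
Step 13: +0 new -> 50 infected

Answer: 50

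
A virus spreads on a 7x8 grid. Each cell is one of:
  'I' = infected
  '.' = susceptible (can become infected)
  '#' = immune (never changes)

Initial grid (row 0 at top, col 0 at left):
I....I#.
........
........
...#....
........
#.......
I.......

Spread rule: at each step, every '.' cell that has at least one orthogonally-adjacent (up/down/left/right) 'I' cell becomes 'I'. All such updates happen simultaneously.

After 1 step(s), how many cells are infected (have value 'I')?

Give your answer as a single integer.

Answer: 8

Derivation:
Step 0 (initial): 3 infected
Step 1: +5 new -> 8 infected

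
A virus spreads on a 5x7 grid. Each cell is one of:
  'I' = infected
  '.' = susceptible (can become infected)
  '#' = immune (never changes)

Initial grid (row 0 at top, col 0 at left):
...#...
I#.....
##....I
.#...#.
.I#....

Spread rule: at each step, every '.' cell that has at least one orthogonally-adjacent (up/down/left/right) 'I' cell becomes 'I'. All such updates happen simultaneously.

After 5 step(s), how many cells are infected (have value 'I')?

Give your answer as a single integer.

Step 0 (initial): 3 infected
Step 1: +5 new -> 8 infected
Step 2: +6 new -> 14 infected
Step 3: +6 new -> 20 infected
Step 4: +6 new -> 26 infected
Step 5: +2 new -> 28 infected

Answer: 28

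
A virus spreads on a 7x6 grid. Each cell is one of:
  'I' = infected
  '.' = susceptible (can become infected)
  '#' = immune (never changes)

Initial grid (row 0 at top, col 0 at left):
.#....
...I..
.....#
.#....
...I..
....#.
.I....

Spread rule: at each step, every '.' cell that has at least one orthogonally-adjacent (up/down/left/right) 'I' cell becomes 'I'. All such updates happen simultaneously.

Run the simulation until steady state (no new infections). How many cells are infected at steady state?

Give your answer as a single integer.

Answer: 38

Derivation:
Step 0 (initial): 3 infected
Step 1: +11 new -> 14 infected
Step 2: +13 new -> 27 infected
Step 3: +7 new -> 34 infected
Step 4: +4 new -> 38 infected
Step 5: +0 new -> 38 infected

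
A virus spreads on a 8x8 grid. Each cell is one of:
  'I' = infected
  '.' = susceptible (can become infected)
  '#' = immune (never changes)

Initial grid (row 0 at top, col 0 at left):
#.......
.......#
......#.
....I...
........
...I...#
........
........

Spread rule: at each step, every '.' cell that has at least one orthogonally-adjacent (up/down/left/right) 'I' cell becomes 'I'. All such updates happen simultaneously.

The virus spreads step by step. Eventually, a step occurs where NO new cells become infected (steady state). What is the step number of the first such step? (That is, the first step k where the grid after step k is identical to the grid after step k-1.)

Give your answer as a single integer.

Answer: 7

Derivation:
Step 0 (initial): 2 infected
Step 1: +8 new -> 10 infected
Step 2: +12 new -> 22 infected
Step 3: +14 new -> 36 infected
Step 4: +13 new -> 49 infected
Step 5: +7 new -> 56 infected
Step 6: +4 new -> 60 infected
Step 7: +0 new -> 60 infected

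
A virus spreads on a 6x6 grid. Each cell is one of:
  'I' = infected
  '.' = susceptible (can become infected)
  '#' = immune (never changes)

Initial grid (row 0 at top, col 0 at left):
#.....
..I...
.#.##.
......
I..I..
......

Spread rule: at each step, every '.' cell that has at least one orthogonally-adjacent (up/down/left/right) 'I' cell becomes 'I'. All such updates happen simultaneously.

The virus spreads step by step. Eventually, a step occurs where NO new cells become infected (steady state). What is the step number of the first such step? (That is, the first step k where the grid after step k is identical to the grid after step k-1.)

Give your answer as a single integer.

Answer: 5

Derivation:
Step 0 (initial): 3 infected
Step 1: +11 new -> 14 infected
Step 2: +12 new -> 26 infected
Step 3: +4 new -> 30 infected
Step 4: +2 new -> 32 infected
Step 5: +0 new -> 32 infected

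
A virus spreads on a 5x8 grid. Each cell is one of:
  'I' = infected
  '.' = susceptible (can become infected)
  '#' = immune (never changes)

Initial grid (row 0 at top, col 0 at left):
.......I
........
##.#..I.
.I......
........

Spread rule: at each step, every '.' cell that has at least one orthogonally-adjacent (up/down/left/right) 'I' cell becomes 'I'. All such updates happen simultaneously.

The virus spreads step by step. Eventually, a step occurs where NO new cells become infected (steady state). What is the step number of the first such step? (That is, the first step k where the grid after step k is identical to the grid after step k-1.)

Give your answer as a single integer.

Answer: 7

Derivation:
Step 0 (initial): 3 infected
Step 1: +9 new -> 12 infected
Step 2: +10 new -> 22 infected
Step 3: +7 new -> 29 infected
Step 4: +5 new -> 34 infected
Step 5: +2 new -> 36 infected
Step 6: +1 new -> 37 infected
Step 7: +0 new -> 37 infected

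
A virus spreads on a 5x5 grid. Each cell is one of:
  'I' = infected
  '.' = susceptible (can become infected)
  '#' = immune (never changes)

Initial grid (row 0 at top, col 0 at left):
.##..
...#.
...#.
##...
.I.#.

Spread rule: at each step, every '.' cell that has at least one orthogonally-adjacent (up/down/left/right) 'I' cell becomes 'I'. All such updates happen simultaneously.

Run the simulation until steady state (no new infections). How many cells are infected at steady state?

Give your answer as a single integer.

Answer: 18

Derivation:
Step 0 (initial): 1 infected
Step 1: +2 new -> 3 infected
Step 2: +1 new -> 4 infected
Step 3: +2 new -> 6 infected
Step 4: +3 new -> 9 infected
Step 5: +4 new -> 13 infected
Step 6: +2 new -> 15 infected
Step 7: +2 new -> 17 infected
Step 8: +1 new -> 18 infected
Step 9: +0 new -> 18 infected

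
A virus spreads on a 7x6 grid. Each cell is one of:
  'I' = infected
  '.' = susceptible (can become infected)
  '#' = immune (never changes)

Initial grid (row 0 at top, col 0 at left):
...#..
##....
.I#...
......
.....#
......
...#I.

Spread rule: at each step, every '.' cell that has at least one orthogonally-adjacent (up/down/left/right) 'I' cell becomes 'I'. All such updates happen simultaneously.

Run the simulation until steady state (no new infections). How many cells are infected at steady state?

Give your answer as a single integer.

Answer: 36

Derivation:
Step 0 (initial): 2 infected
Step 1: +4 new -> 6 infected
Step 2: +6 new -> 12 infected
Step 3: +7 new -> 19 infected
Step 4: +6 new -> 25 infected
Step 5: +4 new -> 29 infected
Step 6: +3 new -> 32 infected
Step 7: +2 new -> 34 infected
Step 8: +1 new -> 35 infected
Step 9: +1 new -> 36 infected
Step 10: +0 new -> 36 infected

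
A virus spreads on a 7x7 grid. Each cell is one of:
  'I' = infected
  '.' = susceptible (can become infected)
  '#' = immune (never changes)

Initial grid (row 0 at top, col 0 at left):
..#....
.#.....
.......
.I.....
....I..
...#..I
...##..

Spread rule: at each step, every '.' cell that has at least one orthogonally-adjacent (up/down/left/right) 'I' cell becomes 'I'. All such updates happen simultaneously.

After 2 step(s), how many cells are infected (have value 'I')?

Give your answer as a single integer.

Step 0 (initial): 3 infected
Step 1: +11 new -> 14 infected
Step 2: +10 new -> 24 infected

Answer: 24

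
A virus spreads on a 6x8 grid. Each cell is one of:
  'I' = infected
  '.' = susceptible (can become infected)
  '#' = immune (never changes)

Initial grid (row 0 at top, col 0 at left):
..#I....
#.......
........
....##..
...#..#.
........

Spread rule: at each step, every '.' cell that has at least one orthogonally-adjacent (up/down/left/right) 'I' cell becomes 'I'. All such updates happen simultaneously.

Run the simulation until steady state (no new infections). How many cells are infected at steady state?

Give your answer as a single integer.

Answer: 42

Derivation:
Step 0 (initial): 1 infected
Step 1: +2 new -> 3 infected
Step 2: +4 new -> 7 infected
Step 3: +6 new -> 13 infected
Step 4: +6 new -> 19 infected
Step 5: +6 new -> 25 infected
Step 6: +5 new -> 30 infected
Step 7: +4 new -> 34 infected
Step 8: +3 new -> 37 infected
Step 9: +3 new -> 40 infected
Step 10: +2 new -> 42 infected
Step 11: +0 new -> 42 infected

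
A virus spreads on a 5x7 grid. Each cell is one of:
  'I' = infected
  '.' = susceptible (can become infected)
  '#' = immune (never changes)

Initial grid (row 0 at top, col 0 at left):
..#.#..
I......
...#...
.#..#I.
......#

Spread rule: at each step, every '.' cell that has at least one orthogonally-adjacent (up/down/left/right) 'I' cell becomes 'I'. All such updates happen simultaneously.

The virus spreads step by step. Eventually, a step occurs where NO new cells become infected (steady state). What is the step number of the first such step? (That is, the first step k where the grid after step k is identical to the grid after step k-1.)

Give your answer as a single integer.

Answer: 5

Derivation:
Step 0 (initial): 2 infected
Step 1: +6 new -> 8 infected
Step 2: +8 new -> 16 infected
Step 3: +7 new -> 23 infected
Step 4: +6 new -> 29 infected
Step 5: +0 new -> 29 infected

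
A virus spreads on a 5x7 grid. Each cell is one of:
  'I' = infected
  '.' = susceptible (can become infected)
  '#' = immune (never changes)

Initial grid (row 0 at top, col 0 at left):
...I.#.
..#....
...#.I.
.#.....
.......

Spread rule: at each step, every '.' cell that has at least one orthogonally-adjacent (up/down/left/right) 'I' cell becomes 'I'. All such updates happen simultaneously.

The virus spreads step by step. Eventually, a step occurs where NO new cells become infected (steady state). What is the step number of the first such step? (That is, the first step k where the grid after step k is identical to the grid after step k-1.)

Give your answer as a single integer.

Step 0 (initial): 2 infected
Step 1: +7 new -> 9 infected
Step 2: +6 new -> 15 infected
Step 3: +6 new -> 21 infected
Step 4: +4 new -> 25 infected
Step 5: +3 new -> 28 infected
Step 6: +2 new -> 30 infected
Step 7: +1 new -> 31 infected
Step 8: +0 new -> 31 infected

Answer: 8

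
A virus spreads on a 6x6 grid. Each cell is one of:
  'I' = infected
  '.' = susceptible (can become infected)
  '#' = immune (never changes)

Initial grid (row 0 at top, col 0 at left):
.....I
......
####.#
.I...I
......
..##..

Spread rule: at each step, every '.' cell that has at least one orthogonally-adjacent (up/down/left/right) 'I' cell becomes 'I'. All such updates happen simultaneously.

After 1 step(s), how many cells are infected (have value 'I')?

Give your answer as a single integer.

Answer: 10

Derivation:
Step 0 (initial): 3 infected
Step 1: +7 new -> 10 infected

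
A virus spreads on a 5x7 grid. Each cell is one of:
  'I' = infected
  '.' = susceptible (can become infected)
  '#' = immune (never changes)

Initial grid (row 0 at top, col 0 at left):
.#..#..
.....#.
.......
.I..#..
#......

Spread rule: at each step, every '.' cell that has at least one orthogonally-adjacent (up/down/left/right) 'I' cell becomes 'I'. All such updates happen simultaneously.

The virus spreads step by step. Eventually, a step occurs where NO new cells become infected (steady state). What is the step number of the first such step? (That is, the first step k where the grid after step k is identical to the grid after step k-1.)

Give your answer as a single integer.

Answer: 10

Derivation:
Step 0 (initial): 1 infected
Step 1: +4 new -> 5 infected
Step 2: +5 new -> 10 infected
Step 3: +4 new -> 14 infected
Step 4: +5 new -> 19 infected
Step 5: +4 new -> 23 infected
Step 6: +3 new -> 26 infected
Step 7: +2 new -> 28 infected
Step 8: +1 new -> 29 infected
Step 9: +1 new -> 30 infected
Step 10: +0 new -> 30 infected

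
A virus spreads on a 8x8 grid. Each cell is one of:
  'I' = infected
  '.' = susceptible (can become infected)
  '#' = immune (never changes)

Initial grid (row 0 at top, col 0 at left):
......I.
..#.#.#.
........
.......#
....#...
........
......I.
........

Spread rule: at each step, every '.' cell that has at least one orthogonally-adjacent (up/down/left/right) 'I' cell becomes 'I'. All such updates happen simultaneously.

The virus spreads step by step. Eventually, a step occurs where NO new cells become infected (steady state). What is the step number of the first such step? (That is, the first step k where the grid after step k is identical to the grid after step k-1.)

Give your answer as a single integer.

Answer: 10

Derivation:
Step 0 (initial): 2 infected
Step 1: +6 new -> 8 infected
Step 2: +9 new -> 17 infected
Step 3: +9 new -> 26 infected
Step 4: +8 new -> 34 infected
Step 5: +7 new -> 41 infected
Step 6: +8 new -> 49 infected
Step 7: +6 new -> 55 infected
Step 8: +3 new -> 58 infected
Step 9: +1 new -> 59 infected
Step 10: +0 new -> 59 infected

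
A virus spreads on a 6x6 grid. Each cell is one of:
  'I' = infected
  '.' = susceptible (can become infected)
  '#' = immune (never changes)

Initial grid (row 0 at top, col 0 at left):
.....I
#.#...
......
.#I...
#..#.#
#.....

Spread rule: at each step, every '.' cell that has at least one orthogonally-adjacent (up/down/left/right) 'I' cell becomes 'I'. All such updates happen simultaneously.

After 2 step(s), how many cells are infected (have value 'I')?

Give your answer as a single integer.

Step 0 (initial): 2 infected
Step 1: +5 new -> 7 infected
Step 2: +8 new -> 15 infected

Answer: 15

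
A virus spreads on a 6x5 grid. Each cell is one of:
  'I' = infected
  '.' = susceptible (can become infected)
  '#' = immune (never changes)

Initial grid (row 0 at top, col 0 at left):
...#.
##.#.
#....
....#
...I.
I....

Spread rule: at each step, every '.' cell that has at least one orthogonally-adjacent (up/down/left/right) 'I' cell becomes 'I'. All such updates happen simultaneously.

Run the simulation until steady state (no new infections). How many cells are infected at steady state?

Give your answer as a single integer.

Answer: 24

Derivation:
Step 0 (initial): 2 infected
Step 1: +6 new -> 8 infected
Step 2: +6 new -> 14 infected
Step 3: +3 new -> 17 infected
Step 4: +3 new -> 20 infected
Step 5: +2 new -> 22 infected
Step 6: +1 new -> 23 infected
Step 7: +1 new -> 24 infected
Step 8: +0 new -> 24 infected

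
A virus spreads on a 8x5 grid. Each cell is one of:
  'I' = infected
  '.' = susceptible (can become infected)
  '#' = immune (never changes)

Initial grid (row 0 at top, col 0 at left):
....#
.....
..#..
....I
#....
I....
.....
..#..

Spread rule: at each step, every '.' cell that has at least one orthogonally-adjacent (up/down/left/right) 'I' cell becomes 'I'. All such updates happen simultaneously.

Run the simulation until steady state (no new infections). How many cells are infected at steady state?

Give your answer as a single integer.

Step 0 (initial): 2 infected
Step 1: +5 new -> 7 infected
Step 2: +9 new -> 16 infected
Step 3: +7 new -> 23 infected
Step 4: +6 new -> 29 infected
Step 5: +4 new -> 33 infected
Step 6: +2 new -> 35 infected
Step 7: +1 new -> 36 infected
Step 8: +0 new -> 36 infected

Answer: 36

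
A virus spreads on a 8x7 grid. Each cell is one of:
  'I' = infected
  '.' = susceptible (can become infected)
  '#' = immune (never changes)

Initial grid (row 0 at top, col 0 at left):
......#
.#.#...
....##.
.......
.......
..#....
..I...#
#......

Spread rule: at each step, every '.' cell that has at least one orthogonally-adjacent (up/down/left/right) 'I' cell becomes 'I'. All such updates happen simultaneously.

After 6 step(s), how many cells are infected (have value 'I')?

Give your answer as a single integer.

Step 0 (initial): 1 infected
Step 1: +3 new -> 4 infected
Step 2: +6 new -> 10 infected
Step 3: +6 new -> 16 infected
Step 4: +7 new -> 23 infected
Step 5: +8 new -> 31 infected
Step 6: +4 new -> 35 infected

Answer: 35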